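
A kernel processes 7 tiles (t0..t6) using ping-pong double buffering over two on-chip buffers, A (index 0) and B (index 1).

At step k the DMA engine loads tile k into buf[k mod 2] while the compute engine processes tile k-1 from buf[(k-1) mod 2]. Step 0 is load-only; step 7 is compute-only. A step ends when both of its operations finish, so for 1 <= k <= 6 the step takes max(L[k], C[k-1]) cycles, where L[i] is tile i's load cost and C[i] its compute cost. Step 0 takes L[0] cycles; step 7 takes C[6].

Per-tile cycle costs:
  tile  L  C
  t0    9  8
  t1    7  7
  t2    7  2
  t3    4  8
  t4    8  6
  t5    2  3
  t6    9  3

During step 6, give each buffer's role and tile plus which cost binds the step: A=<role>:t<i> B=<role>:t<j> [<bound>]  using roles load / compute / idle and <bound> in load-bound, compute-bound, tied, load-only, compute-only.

step 6: A=load:t6 B=compute:t5 [load-bound]

  0. 9=9c; end=9; A:t0 B:-
  1. max(7,8)=8c; end=17; A:t0 B:t1
  2. max(7,7)=7c; end=24; A:t2 B:t1
  3. max(4,2)=4c; end=28; A:t2 B:t3
  4. max(8,8)=8c; end=36; A:t4 B:t3
  5. max(2,6)=6c; end=42; A:t4 B:t5
  6. max(9,3)=9c; end=51; A:t6 B:t5
  7. 3=3c; end=54; A:t6 B:t5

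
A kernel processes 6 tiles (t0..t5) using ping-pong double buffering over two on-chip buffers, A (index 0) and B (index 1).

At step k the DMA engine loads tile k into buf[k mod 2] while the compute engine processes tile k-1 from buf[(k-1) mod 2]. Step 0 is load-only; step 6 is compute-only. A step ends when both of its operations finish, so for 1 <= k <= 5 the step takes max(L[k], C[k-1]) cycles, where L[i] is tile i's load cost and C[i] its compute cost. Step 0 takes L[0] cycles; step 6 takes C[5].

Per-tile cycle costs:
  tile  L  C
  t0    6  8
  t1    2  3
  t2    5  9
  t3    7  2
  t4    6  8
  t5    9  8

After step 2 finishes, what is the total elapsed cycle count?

end_cycle[2] = 19

  0. 6=6c; end=6; A:t0 B:-
  1. max(2,8)=8c; end=14; A:t0 B:t1
  2. max(5,3)=5c; end=19; A:t2 B:t1
  3. max(7,9)=9c; end=28; A:t2 B:t3
  4. max(6,2)=6c; end=34; A:t4 B:t3
  5. max(9,8)=9c; end=43; A:t4 B:t5
  6. 8=8c; end=51; A:t4 B:t5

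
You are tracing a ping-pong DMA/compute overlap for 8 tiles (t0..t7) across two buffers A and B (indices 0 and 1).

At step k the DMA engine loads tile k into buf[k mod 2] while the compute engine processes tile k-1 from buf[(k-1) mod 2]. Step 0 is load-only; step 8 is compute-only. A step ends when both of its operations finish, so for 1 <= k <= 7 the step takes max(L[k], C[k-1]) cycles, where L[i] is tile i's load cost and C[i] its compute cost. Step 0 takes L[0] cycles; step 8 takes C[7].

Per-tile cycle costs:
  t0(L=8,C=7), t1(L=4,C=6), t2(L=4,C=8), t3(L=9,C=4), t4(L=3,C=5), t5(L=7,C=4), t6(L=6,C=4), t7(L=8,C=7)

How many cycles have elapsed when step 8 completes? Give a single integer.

step 0: L[0]=8 → dur=8, Σ=8 | A=load:t0 B=idle [load-only]
step 1: L[1]=4 C[0]=7 → dur=7, Σ=15 | A=compute:t0 B=load:t1 [compute-bound]
step 2: L[2]=4 C[1]=6 → dur=6, Σ=21 | A=load:t2 B=compute:t1 [compute-bound]
step 3: L[3]=9 C[2]=8 → dur=9, Σ=30 | A=compute:t2 B=load:t3 [load-bound]
step 4: L[4]=3 C[3]=4 → dur=4, Σ=34 | A=load:t4 B=compute:t3 [compute-bound]
step 5: L[5]=7 C[4]=5 → dur=7, Σ=41 | A=compute:t4 B=load:t5 [load-bound]
step 6: L[6]=6 C[5]=4 → dur=6, Σ=47 | A=load:t6 B=compute:t5 [load-bound]
step 7: L[7]=8 C[6]=4 → dur=8, Σ=55 | A=compute:t6 B=load:t7 [load-bound]
step 8: C[7]=7 → dur=7, Σ=62 | A=idle B=compute:t7 [compute-only]

end_cycle[8] = 62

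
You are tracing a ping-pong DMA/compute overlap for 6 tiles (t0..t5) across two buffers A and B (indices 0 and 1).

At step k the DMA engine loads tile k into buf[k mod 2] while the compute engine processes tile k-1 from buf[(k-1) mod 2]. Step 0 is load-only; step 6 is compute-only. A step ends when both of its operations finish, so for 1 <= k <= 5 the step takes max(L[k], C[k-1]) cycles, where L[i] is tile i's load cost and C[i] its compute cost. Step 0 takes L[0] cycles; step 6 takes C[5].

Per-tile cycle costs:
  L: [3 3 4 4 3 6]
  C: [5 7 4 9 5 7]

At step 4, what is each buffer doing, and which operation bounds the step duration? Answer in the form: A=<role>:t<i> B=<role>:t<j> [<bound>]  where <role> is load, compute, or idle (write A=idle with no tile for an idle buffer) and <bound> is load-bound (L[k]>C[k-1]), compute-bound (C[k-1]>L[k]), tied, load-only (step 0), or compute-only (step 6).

step 4: A=load:t4 B=compute:t3 [compute-bound]

[0] DMA t0→A (3c) ∥ CU idle ⇒ 3c, clock 3
[1] DMA t1→B (3c) ∥ CU A:t0 (5c) ⇒ 5c, clock 8
[2] DMA t2→A (4c) ∥ CU B:t1 (7c) ⇒ 7c, clock 15
[3] DMA t3→B (4c) ∥ CU A:t2 (4c) ⇒ 4c, clock 19
[4] DMA t4→A (3c) ∥ CU B:t3 (9c) ⇒ 9c, clock 28
[5] DMA t5→B (6c) ∥ CU A:t4 (5c) ⇒ 6c, clock 34
[6] DMA idle ∥ CU B:t5 (7c) ⇒ 7c, clock 41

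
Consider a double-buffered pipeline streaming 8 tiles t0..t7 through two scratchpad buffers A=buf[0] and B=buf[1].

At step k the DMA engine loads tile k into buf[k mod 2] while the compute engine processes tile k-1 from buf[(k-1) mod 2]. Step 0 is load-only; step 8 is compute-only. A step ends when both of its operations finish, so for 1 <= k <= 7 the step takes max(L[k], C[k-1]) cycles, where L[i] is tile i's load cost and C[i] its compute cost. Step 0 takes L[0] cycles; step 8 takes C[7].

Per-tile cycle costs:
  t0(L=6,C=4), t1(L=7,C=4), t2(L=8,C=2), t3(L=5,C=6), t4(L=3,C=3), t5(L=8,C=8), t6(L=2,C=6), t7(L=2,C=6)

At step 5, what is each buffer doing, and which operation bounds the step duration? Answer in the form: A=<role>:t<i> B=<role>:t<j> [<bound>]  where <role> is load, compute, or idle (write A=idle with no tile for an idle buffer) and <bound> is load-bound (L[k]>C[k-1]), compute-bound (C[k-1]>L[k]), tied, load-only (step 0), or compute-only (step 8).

step 5: A=compute:t4 B=load:t5 [load-bound]

k=0 load=t0/6c comp=- wait=6 total=6
k=1 load=t1/7c comp=t0/4c wait=7 total=13
k=2 load=t2/8c comp=t1/4c wait=8 total=21
k=3 load=t3/5c comp=t2/2c wait=5 total=26
k=4 load=t4/3c comp=t3/6c wait=6 total=32
k=5 load=t5/8c comp=t4/3c wait=8 total=40
k=6 load=t6/2c comp=t5/8c wait=8 total=48
k=7 load=t7/2c comp=t6/6c wait=6 total=54
k=8 load=- comp=t7/6c wait=6 total=60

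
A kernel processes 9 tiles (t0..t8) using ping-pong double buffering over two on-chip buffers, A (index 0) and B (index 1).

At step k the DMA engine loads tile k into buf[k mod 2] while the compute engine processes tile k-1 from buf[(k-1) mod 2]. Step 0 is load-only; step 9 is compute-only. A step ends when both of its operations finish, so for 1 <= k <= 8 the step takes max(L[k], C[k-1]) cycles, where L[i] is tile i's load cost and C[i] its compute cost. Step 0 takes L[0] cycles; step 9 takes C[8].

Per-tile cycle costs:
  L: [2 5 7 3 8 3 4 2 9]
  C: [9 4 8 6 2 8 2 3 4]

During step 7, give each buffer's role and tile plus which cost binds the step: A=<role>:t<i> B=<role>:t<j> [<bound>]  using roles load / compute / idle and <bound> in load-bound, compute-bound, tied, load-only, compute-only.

k=0 load=t0/2c comp=- wait=2 total=2
k=1 load=t1/5c comp=t0/9c wait=9 total=11
k=2 load=t2/7c comp=t1/4c wait=7 total=18
k=3 load=t3/3c comp=t2/8c wait=8 total=26
k=4 load=t4/8c comp=t3/6c wait=8 total=34
k=5 load=t5/3c comp=t4/2c wait=3 total=37
k=6 load=t6/4c comp=t5/8c wait=8 total=45
k=7 load=t7/2c comp=t6/2c wait=2 total=47
k=8 load=t8/9c comp=t7/3c wait=9 total=56
k=9 load=- comp=t8/4c wait=4 total=60

step 7: A=compute:t6 B=load:t7 [tied]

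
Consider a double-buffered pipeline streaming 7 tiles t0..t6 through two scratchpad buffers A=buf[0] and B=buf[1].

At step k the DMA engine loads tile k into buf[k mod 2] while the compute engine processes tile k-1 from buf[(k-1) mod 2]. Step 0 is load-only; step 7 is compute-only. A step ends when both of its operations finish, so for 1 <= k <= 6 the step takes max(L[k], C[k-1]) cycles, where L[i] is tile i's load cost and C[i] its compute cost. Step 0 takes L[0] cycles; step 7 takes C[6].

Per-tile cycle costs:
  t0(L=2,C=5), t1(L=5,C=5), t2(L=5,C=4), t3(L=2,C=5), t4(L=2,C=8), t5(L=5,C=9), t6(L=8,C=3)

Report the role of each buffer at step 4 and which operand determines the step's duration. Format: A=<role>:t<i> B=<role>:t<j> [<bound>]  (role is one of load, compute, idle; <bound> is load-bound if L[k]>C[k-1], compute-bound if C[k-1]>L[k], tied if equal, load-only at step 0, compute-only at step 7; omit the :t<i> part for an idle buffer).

k=0 load=t0/2c comp=- wait=2 total=2
k=1 load=t1/5c comp=t0/5c wait=5 total=7
k=2 load=t2/5c comp=t1/5c wait=5 total=12
k=3 load=t3/2c comp=t2/4c wait=4 total=16
k=4 load=t4/2c comp=t3/5c wait=5 total=21
k=5 load=t5/5c comp=t4/8c wait=8 total=29
k=6 load=t6/8c comp=t5/9c wait=9 total=38
k=7 load=- comp=t6/3c wait=3 total=41

step 4: A=load:t4 B=compute:t3 [compute-bound]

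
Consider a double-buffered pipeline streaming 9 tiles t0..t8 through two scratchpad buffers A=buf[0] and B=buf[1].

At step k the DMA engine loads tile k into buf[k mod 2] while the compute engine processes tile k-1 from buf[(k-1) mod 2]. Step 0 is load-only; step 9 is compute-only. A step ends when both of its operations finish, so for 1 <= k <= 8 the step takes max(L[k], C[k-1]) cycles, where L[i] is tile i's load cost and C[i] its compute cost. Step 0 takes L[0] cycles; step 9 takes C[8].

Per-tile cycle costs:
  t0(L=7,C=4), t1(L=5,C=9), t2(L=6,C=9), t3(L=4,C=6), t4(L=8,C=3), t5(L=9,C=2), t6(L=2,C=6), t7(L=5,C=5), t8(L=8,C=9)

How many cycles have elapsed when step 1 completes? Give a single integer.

end_cycle[1] = 12

step 0: L[0]=7 → dur=7, Σ=7 | A=load:t0 B=idle [load-only]
step 1: L[1]=5 C[0]=4 → dur=5, Σ=12 | A=compute:t0 B=load:t1 [load-bound]
step 2: L[2]=6 C[1]=9 → dur=9, Σ=21 | A=load:t2 B=compute:t1 [compute-bound]
step 3: L[3]=4 C[2]=9 → dur=9, Σ=30 | A=compute:t2 B=load:t3 [compute-bound]
step 4: L[4]=8 C[3]=6 → dur=8, Σ=38 | A=load:t4 B=compute:t3 [load-bound]
step 5: L[5]=9 C[4]=3 → dur=9, Σ=47 | A=compute:t4 B=load:t5 [load-bound]
step 6: L[6]=2 C[5]=2 → dur=2, Σ=49 | A=load:t6 B=compute:t5 [tied]
step 7: L[7]=5 C[6]=6 → dur=6, Σ=55 | A=compute:t6 B=load:t7 [compute-bound]
step 8: L[8]=8 C[7]=5 → dur=8, Σ=63 | A=load:t8 B=compute:t7 [load-bound]
step 9: C[8]=9 → dur=9, Σ=72 | A=compute:t8 B=idle [compute-only]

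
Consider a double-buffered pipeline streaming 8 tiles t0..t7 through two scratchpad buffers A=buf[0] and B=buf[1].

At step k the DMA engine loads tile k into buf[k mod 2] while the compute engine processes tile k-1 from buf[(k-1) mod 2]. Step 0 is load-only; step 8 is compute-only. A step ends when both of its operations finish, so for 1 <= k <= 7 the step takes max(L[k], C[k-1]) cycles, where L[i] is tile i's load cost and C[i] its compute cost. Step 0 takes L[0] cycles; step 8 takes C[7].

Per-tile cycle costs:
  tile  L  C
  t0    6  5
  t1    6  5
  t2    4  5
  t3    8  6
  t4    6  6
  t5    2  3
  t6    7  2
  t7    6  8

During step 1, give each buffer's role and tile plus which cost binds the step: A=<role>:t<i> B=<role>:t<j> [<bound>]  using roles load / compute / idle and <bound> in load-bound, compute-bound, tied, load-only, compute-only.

  0. 6=6c; end=6; A:t0 B:-
  1. max(6,5)=6c; end=12; A:t0 B:t1
  2. max(4,5)=5c; end=17; A:t2 B:t1
  3. max(8,5)=8c; end=25; A:t2 B:t3
  4. max(6,6)=6c; end=31; A:t4 B:t3
  5. max(2,6)=6c; end=37; A:t4 B:t5
  6. max(7,3)=7c; end=44; A:t6 B:t5
  7. max(6,2)=6c; end=50; A:t6 B:t7
  8. 8=8c; end=58; A:t6 B:t7

step 1: A=compute:t0 B=load:t1 [load-bound]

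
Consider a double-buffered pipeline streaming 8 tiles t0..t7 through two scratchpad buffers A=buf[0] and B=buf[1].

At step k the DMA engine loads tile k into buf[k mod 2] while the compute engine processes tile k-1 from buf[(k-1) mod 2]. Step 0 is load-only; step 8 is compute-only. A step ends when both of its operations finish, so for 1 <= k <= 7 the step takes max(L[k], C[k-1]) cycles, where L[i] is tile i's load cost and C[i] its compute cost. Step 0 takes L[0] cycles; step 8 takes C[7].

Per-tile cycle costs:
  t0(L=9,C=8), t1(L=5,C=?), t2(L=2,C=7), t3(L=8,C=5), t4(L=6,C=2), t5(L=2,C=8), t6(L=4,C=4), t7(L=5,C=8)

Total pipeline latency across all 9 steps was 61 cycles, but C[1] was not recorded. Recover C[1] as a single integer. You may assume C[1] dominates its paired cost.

step 0: dur = L[0]=9 = 9
step 1: dur = max(L[1]=5, C[0]=8) = 8
step 2: dur = max(L[2]=2, C[1]=?) = C[1]  (unknown; binding)
step 3: dur = max(L[3]=8, C[2]=7) = 8
step 4: dur = max(L[4]=6, C[3]=5) = 6
step 5: dur = max(L[5]=2, C[4]=2) = 2
step 6: dur = max(L[6]=4, C[5]=8) = 8
step 7: dur = max(L[7]=5, C[6]=4) = 5
step 8: dur = C[7]=8 = 8
sum of known step durations = 54
dur[2] = total - known = 61 - 54 = 7
C[1] is the binding max in step 2, so C[1] = dur[2] = 7

C[1] = 7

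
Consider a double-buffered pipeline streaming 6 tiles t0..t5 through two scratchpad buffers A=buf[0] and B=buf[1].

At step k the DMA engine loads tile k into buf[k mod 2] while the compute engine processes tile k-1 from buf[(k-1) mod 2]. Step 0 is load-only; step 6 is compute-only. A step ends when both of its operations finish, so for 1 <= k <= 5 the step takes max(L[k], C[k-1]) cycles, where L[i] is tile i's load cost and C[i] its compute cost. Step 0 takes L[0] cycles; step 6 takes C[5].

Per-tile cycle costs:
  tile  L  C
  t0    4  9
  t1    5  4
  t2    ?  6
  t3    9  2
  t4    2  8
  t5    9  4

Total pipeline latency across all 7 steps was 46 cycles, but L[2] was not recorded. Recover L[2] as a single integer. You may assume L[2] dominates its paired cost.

step 0: dur = L[0]=4 = 4
step 1: dur = max(L[1]=5, C[0]=9) = 9
step 2: dur = max(L[2]=?, C[1]=4) = L[2]  (unknown; binding)
step 3: dur = max(L[3]=9, C[2]=6) = 9
step 4: dur = max(L[4]=2, C[3]=2) = 2
step 5: dur = max(L[5]=9, C[4]=8) = 9
step 6: dur = C[5]=4 = 4
sum of known step durations = 37
dur[2] = total - known = 46 - 37 = 9
L[2] is the binding max in step 2, so L[2] = dur[2] = 9

L[2] = 9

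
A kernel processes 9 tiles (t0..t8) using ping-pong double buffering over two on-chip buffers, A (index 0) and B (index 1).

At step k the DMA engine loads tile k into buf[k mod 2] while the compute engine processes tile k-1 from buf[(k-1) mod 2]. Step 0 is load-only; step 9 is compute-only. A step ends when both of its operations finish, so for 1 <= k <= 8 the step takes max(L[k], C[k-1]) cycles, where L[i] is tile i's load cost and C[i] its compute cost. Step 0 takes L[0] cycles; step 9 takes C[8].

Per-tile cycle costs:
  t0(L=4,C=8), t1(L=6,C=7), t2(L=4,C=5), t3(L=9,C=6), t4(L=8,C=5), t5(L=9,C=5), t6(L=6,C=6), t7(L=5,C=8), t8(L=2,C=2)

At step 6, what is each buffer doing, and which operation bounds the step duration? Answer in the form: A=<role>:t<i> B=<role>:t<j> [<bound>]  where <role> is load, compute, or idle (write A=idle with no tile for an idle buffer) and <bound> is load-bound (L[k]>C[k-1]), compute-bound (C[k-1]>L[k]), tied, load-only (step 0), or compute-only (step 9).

step 6: A=load:t6 B=compute:t5 [load-bound]

step 0: L[0]=4 → dur=4, Σ=4 | A=load:t0 B=idle [load-only]
step 1: L[1]=6 C[0]=8 → dur=8, Σ=12 | A=compute:t0 B=load:t1 [compute-bound]
step 2: L[2]=4 C[1]=7 → dur=7, Σ=19 | A=load:t2 B=compute:t1 [compute-bound]
step 3: L[3]=9 C[2]=5 → dur=9, Σ=28 | A=compute:t2 B=load:t3 [load-bound]
step 4: L[4]=8 C[3]=6 → dur=8, Σ=36 | A=load:t4 B=compute:t3 [load-bound]
step 5: L[5]=9 C[4]=5 → dur=9, Σ=45 | A=compute:t4 B=load:t5 [load-bound]
step 6: L[6]=6 C[5]=5 → dur=6, Σ=51 | A=load:t6 B=compute:t5 [load-bound]
step 7: L[7]=5 C[6]=6 → dur=6, Σ=57 | A=compute:t6 B=load:t7 [compute-bound]
step 8: L[8]=2 C[7]=8 → dur=8, Σ=65 | A=load:t8 B=compute:t7 [compute-bound]
step 9: C[8]=2 → dur=2, Σ=67 | A=compute:t8 B=idle [compute-only]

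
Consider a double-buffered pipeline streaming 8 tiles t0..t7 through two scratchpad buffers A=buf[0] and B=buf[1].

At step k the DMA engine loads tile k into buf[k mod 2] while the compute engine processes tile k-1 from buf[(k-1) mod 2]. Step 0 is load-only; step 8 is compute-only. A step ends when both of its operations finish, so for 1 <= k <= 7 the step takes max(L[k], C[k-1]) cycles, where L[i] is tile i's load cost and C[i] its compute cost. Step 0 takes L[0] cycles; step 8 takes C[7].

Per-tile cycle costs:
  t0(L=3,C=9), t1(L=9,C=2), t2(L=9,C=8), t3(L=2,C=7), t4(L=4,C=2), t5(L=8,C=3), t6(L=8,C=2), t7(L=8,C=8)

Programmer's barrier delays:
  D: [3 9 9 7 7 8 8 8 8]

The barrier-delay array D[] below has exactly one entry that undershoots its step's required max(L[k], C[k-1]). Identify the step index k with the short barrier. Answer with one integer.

k=0 barrier L[0]=3→3c, D[0]=3 ok
k=1 barrier max(L[1]=9,C[0]=9)→9c, D[1]=9 ok
k=2 barrier max(L[2]=9,C[1]=2)→9c, D[2]=9 ok
k=3 barrier max(L[3]=2,C[2]=8)→8c, D[3]=7 SHORT
k=4 barrier max(L[4]=4,C[3]=7)→7c, D[4]=7 ok
k=5 barrier max(L[5]=8,C[4]=2)→8c, D[5]=8 ok
k=6 barrier max(L[6]=8,C[5]=3)→8c, D[6]=8 ok
k=7 barrier max(L[7]=8,C[6]=2)→8c, D[7]=8 ok
k=8 barrier C[7]=8→8c, D[8]=8 ok

hazard at step 3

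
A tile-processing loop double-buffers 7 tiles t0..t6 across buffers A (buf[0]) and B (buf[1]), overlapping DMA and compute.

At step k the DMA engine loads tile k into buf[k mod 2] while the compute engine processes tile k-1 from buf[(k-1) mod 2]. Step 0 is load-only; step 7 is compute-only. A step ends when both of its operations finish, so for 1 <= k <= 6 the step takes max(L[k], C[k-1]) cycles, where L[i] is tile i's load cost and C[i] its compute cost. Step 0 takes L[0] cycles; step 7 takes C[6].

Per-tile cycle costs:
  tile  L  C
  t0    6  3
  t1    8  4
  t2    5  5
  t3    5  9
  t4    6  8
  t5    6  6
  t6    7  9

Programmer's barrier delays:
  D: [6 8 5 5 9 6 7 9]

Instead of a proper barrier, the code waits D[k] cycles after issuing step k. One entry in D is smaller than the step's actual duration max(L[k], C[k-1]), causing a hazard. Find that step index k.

[0] required=L[0]=6=6 vs D=6 ok
[1] required=max(L[1]=8,C[0]=3)=8 vs D=8 ok
[2] required=max(L[2]=5,C[1]=4)=5 vs D=5 ok
[3] required=max(L[3]=5,C[2]=5)=5 vs D=5 ok
[4] required=max(L[4]=6,C[3]=9)=9 vs D=9 ok
[5] required=max(L[5]=6,C[4]=8)=8 vs D=6 SHORT
[6] required=max(L[6]=7,C[5]=6)=7 vs D=7 ok
[7] required=C[6]=9=9 vs D=9 ok

hazard at step 5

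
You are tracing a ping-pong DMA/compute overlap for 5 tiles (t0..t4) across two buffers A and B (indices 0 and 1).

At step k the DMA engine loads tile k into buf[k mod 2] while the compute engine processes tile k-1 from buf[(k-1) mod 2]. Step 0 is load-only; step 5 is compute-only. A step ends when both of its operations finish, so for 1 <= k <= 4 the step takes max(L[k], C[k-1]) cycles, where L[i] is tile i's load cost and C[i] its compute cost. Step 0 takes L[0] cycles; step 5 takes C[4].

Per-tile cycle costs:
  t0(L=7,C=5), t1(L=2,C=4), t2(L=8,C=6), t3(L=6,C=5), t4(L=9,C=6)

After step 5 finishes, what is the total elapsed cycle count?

end_cycle[5] = 41

k=0 load=t0/7c comp=- wait=7 total=7
k=1 load=t1/2c comp=t0/5c wait=5 total=12
k=2 load=t2/8c comp=t1/4c wait=8 total=20
k=3 load=t3/6c comp=t2/6c wait=6 total=26
k=4 load=t4/9c comp=t3/5c wait=9 total=35
k=5 load=- comp=t4/6c wait=6 total=41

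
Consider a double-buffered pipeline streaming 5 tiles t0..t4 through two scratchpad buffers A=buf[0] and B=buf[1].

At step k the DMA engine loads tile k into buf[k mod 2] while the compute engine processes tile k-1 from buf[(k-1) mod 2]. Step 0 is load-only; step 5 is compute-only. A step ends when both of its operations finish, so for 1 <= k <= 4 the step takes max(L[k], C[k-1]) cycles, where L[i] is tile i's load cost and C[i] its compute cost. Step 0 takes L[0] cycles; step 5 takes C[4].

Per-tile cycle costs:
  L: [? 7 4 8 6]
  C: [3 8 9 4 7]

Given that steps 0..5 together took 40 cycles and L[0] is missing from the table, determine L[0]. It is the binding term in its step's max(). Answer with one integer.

step 0 | dur = L[0]=? = L[0]  (unknown; binding)
step 1 | dur = max(L[1]=7, C[0]=3) = 7
step 2 | dur = max(L[2]=4, C[1]=8) = 8
step 3 | dur = max(L[3]=8, C[2]=9) = 9
step 4 | dur = max(L[4]=6, C[3]=4) = 6
step 5 | dur = C[4]=7 = 7
sum of known step durations = 37
dur[0] = total - known = 40 - 37 = 3
L[0] is the binding max in step 0, so L[0] = dur[0] = 3

L[0] = 3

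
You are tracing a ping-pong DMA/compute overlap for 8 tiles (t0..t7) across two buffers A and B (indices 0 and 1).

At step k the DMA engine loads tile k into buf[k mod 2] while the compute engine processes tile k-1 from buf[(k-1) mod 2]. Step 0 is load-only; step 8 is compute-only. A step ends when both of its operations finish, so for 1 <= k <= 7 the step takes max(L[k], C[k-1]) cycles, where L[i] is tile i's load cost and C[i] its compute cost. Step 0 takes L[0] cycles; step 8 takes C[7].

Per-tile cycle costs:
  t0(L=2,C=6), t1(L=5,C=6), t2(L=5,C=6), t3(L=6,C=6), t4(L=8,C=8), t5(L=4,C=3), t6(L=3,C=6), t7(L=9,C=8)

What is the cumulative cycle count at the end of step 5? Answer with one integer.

end_cycle[5] = 36

step 0: L[0]=2 → dur=2, Σ=2 | A=load:t0 B=idle [load-only]
step 1: L[1]=5 C[0]=6 → dur=6, Σ=8 | A=compute:t0 B=load:t1 [compute-bound]
step 2: L[2]=5 C[1]=6 → dur=6, Σ=14 | A=load:t2 B=compute:t1 [compute-bound]
step 3: L[3]=6 C[2]=6 → dur=6, Σ=20 | A=compute:t2 B=load:t3 [tied]
step 4: L[4]=8 C[3]=6 → dur=8, Σ=28 | A=load:t4 B=compute:t3 [load-bound]
step 5: L[5]=4 C[4]=8 → dur=8, Σ=36 | A=compute:t4 B=load:t5 [compute-bound]
step 6: L[6]=3 C[5]=3 → dur=3, Σ=39 | A=load:t6 B=compute:t5 [tied]
step 7: L[7]=9 C[6]=6 → dur=9, Σ=48 | A=compute:t6 B=load:t7 [load-bound]
step 8: C[7]=8 → dur=8, Σ=56 | A=idle B=compute:t7 [compute-only]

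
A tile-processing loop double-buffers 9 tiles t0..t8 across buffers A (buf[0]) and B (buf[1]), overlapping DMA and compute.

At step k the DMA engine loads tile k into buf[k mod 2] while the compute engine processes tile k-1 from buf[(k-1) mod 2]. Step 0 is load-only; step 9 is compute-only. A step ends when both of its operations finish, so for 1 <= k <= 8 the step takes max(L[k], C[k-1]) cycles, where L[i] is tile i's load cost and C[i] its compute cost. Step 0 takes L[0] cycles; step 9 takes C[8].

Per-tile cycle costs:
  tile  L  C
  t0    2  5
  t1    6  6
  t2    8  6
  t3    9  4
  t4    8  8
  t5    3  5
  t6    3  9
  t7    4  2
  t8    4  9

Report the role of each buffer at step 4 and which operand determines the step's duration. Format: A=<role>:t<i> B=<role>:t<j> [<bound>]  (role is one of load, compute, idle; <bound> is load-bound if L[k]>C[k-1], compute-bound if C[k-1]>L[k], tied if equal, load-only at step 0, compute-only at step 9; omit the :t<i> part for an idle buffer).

step 0: L[0]=2 → dur=2, Σ=2 | A=load:t0 B=idle [load-only]
step 1: L[1]=6 C[0]=5 → dur=6, Σ=8 | A=compute:t0 B=load:t1 [load-bound]
step 2: L[2]=8 C[1]=6 → dur=8, Σ=16 | A=load:t2 B=compute:t1 [load-bound]
step 3: L[3]=9 C[2]=6 → dur=9, Σ=25 | A=compute:t2 B=load:t3 [load-bound]
step 4: L[4]=8 C[3]=4 → dur=8, Σ=33 | A=load:t4 B=compute:t3 [load-bound]
step 5: L[5]=3 C[4]=8 → dur=8, Σ=41 | A=compute:t4 B=load:t5 [compute-bound]
step 6: L[6]=3 C[5]=5 → dur=5, Σ=46 | A=load:t6 B=compute:t5 [compute-bound]
step 7: L[7]=4 C[6]=9 → dur=9, Σ=55 | A=compute:t6 B=load:t7 [compute-bound]
step 8: L[8]=4 C[7]=2 → dur=4, Σ=59 | A=load:t8 B=compute:t7 [load-bound]
step 9: C[8]=9 → dur=9, Σ=68 | A=compute:t8 B=idle [compute-only]

step 4: A=load:t4 B=compute:t3 [load-bound]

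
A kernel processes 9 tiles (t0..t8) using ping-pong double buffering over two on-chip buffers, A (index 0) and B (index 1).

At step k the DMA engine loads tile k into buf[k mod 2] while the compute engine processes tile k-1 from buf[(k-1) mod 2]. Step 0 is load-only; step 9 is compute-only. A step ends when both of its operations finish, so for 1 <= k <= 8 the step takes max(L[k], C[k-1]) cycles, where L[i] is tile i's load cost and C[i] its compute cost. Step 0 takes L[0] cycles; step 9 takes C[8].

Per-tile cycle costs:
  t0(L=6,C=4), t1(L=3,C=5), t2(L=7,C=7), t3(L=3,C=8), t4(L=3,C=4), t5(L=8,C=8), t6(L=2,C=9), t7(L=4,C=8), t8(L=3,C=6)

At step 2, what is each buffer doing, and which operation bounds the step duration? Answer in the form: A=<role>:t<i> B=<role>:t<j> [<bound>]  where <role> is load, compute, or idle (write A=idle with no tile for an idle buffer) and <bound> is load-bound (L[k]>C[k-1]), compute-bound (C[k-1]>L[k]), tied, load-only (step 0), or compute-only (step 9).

step 0: L[0]=6 → dur=6, Σ=6 | A=load:t0 B=idle [load-only]
step 1: L[1]=3 C[0]=4 → dur=4, Σ=10 | A=compute:t0 B=load:t1 [compute-bound]
step 2: L[2]=7 C[1]=5 → dur=7, Σ=17 | A=load:t2 B=compute:t1 [load-bound]
step 3: L[3]=3 C[2]=7 → dur=7, Σ=24 | A=compute:t2 B=load:t3 [compute-bound]
step 4: L[4]=3 C[3]=8 → dur=8, Σ=32 | A=load:t4 B=compute:t3 [compute-bound]
step 5: L[5]=8 C[4]=4 → dur=8, Σ=40 | A=compute:t4 B=load:t5 [load-bound]
step 6: L[6]=2 C[5]=8 → dur=8, Σ=48 | A=load:t6 B=compute:t5 [compute-bound]
step 7: L[7]=4 C[6]=9 → dur=9, Σ=57 | A=compute:t6 B=load:t7 [compute-bound]
step 8: L[8]=3 C[7]=8 → dur=8, Σ=65 | A=load:t8 B=compute:t7 [compute-bound]
step 9: C[8]=6 → dur=6, Σ=71 | A=compute:t8 B=idle [compute-only]

step 2: A=load:t2 B=compute:t1 [load-bound]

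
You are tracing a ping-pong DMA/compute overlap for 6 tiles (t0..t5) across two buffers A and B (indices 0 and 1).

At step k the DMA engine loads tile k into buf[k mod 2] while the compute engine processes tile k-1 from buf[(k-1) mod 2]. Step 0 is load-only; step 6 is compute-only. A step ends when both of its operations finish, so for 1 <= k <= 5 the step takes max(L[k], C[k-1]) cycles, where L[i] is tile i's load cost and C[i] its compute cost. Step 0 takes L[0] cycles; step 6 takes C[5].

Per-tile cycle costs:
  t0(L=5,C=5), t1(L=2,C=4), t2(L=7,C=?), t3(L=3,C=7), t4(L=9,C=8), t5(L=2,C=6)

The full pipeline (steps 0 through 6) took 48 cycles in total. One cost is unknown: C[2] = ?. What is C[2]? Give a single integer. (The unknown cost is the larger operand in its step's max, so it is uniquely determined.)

step 0 → dur = L[0]=5 = 5
step 1 → dur = max(L[1]=2, C[0]=5) = 5
step 2 → dur = max(L[2]=7, C[1]=4) = 7
step 3 → dur = max(L[3]=3, C[2]=?) = C[2]  (unknown; binding)
step 4 → dur = max(L[4]=9, C[3]=7) = 9
step 5 → dur = max(L[5]=2, C[4]=8) = 8
step 6 → dur = C[5]=6 = 6
sum of known step durations = 40
dur[3] = total - known = 48 - 40 = 8
C[2] is the binding max in step 3, so C[2] = dur[3] = 8

C[2] = 8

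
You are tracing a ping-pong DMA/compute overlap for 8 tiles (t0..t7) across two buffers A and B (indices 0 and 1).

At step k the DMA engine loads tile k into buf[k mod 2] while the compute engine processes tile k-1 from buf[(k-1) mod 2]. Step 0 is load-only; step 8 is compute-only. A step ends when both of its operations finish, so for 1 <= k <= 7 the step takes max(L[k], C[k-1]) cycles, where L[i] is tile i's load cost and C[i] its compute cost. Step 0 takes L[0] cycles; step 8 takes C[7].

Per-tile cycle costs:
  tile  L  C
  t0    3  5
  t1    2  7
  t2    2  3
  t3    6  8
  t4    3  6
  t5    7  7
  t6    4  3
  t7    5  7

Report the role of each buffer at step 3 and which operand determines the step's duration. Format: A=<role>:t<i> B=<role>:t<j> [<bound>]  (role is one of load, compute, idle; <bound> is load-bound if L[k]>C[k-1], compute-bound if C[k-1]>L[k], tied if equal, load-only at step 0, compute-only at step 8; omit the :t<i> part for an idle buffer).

step 3: A=compute:t2 B=load:t3 [load-bound]

[0] DMA t0→A (3c) ∥ CU idle ⇒ 3c, clock 3
[1] DMA t1→B (2c) ∥ CU A:t0 (5c) ⇒ 5c, clock 8
[2] DMA t2→A (2c) ∥ CU B:t1 (7c) ⇒ 7c, clock 15
[3] DMA t3→B (6c) ∥ CU A:t2 (3c) ⇒ 6c, clock 21
[4] DMA t4→A (3c) ∥ CU B:t3 (8c) ⇒ 8c, clock 29
[5] DMA t5→B (7c) ∥ CU A:t4 (6c) ⇒ 7c, clock 36
[6] DMA t6→A (4c) ∥ CU B:t5 (7c) ⇒ 7c, clock 43
[7] DMA t7→B (5c) ∥ CU A:t6 (3c) ⇒ 5c, clock 48
[8] DMA idle ∥ CU B:t7 (7c) ⇒ 7c, clock 55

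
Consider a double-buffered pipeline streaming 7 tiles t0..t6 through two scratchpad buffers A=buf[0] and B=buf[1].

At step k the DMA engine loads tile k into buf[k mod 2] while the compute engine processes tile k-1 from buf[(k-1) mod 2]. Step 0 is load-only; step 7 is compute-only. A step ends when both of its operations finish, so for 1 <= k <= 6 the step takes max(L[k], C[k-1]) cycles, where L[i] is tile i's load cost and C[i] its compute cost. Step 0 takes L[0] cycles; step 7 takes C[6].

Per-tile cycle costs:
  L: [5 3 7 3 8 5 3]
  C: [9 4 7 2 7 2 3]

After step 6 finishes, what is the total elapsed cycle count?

end_cycle[6] = 46

step 0: L[0]=5 → dur=5, Σ=5 | A=load:t0 B=idle [load-only]
step 1: L[1]=3 C[0]=9 → dur=9, Σ=14 | A=compute:t0 B=load:t1 [compute-bound]
step 2: L[2]=7 C[1]=4 → dur=7, Σ=21 | A=load:t2 B=compute:t1 [load-bound]
step 3: L[3]=3 C[2]=7 → dur=7, Σ=28 | A=compute:t2 B=load:t3 [compute-bound]
step 4: L[4]=8 C[3]=2 → dur=8, Σ=36 | A=load:t4 B=compute:t3 [load-bound]
step 5: L[5]=5 C[4]=7 → dur=7, Σ=43 | A=compute:t4 B=load:t5 [compute-bound]
step 6: L[6]=3 C[5]=2 → dur=3, Σ=46 | A=load:t6 B=compute:t5 [load-bound]
step 7: C[6]=3 → dur=3, Σ=49 | A=compute:t6 B=idle [compute-only]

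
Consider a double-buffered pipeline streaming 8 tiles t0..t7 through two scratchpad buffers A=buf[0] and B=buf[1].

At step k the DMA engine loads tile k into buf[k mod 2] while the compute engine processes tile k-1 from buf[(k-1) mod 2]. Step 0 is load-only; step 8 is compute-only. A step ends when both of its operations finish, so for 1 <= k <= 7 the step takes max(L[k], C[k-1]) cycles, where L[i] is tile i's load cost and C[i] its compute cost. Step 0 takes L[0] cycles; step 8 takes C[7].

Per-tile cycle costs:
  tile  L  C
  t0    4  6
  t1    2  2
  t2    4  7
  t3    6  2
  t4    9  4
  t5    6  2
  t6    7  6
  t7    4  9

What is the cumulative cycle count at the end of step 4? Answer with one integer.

end_cycle[4] = 30

[0] DMA t0→A (4c) ∥ CU idle ⇒ 4c, clock 4
[1] DMA t1→B (2c) ∥ CU A:t0 (6c) ⇒ 6c, clock 10
[2] DMA t2→A (4c) ∥ CU B:t1 (2c) ⇒ 4c, clock 14
[3] DMA t3→B (6c) ∥ CU A:t2 (7c) ⇒ 7c, clock 21
[4] DMA t4→A (9c) ∥ CU B:t3 (2c) ⇒ 9c, clock 30
[5] DMA t5→B (6c) ∥ CU A:t4 (4c) ⇒ 6c, clock 36
[6] DMA t6→A (7c) ∥ CU B:t5 (2c) ⇒ 7c, clock 43
[7] DMA t7→B (4c) ∥ CU A:t6 (6c) ⇒ 6c, clock 49
[8] DMA idle ∥ CU B:t7 (9c) ⇒ 9c, clock 58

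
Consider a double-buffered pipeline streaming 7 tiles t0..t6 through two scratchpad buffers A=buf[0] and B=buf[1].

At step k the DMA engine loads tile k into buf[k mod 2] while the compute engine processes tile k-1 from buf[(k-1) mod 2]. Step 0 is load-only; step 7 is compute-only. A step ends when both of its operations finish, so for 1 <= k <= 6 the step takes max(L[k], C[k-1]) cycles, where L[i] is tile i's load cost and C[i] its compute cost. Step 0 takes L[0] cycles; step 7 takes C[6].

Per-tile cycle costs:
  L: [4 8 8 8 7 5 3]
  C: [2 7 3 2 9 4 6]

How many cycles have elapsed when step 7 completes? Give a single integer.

end_cycle[7] = 54

  0. 4=4c; end=4; A:t0 B:-
  1. max(8,2)=8c; end=12; A:t0 B:t1
  2. max(8,7)=8c; end=20; A:t2 B:t1
  3. max(8,3)=8c; end=28; A:t2 B:t3
  4. max(7,2)=7c; end=35; A:t4 B:t3
  5. max(5,9)=9c; end=44; A:t4 B:t5
  6. max(3,4)=4c; end=48; A:t6 B:t5
  7. 6=6c; end=54; A:t6 B:t5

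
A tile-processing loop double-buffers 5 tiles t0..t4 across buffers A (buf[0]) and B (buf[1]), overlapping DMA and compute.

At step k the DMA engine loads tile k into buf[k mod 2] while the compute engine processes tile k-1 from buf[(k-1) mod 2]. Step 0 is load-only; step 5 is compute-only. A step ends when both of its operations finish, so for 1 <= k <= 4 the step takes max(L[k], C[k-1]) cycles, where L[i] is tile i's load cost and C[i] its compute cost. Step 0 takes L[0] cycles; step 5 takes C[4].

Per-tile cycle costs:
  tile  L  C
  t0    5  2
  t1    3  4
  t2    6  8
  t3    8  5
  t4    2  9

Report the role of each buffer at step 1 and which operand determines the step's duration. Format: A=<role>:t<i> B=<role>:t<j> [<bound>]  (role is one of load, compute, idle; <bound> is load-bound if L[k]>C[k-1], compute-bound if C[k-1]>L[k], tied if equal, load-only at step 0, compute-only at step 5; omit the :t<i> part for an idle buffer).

step 0: L[0]=5 → dur=5, Σ=5 | A=load:t0 B=idle [load-only]
step 1: L[1]=3 C[0]=2 → dur=3, Σ=8 | A=compute:t0 B=load:t1 [load-bound]
step 2: L[2]=6 C[1]=4 → dur=6, Σ=14 | A=load:t2 B=compute:t1 [load-bound]
step 3: L[3]=8 C[2]=8 → dur=8, Σ=22 | A=compute:t2 B=load:t3 [tied]
step 4: L[4]=2 C[3]=5 → dur=5, Σ=27 | A=load:t4 B=compute:t3 [compute-bound]
step 5: C[4]=9 → dur=9, Σ=36 | A=compute:t4 B=idle [compute-only]

step 1: A=compute:t0 B=load:t1 [load-bound]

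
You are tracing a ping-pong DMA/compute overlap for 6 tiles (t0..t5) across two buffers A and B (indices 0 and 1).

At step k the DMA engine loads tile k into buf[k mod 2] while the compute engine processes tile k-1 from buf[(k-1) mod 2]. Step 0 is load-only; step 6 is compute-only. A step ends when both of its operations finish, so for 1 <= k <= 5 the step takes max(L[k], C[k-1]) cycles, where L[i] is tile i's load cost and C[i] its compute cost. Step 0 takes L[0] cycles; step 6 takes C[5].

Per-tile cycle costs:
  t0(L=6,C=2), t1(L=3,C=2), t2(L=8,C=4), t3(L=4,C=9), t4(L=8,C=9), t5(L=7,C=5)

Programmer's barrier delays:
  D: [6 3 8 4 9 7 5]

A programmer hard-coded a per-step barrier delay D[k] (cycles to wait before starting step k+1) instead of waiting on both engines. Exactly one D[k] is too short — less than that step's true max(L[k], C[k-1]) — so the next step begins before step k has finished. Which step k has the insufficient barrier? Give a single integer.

[0] required=L[0]=6=6 vs D=6 ok
[1] required=max(L[1]=3,C[0]=2)=3 vs D=3 ok
[2] required=max(L[2]=8,C[1]=2)=8 vs D=8 ok
[3] required=max(L[3]=4,C[2]=4)=4 vs D=4 ok
[4] required=max(L[4]=8,C[3]=9)=9 vs D=9 ok
[5] required=max(L[5]=7,C[4]=9)=9 vs D=7 SHORT
[6] required=C[5]=5=5 vs D=5 ok

hazard at step 5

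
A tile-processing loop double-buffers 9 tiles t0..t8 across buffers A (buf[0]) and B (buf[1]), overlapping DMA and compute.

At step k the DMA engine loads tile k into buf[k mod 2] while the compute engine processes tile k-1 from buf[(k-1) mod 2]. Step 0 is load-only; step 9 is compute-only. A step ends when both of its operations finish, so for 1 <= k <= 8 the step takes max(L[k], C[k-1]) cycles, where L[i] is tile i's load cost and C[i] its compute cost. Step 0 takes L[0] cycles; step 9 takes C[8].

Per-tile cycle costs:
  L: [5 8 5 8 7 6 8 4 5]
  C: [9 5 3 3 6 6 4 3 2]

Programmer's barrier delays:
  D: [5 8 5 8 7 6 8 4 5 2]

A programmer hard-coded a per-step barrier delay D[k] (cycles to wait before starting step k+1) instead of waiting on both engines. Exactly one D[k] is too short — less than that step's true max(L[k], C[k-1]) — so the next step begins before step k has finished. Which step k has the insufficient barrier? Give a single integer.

hazard at step 1

k=0 barrier L[0]=5→5c, D[0]=5 ok
k=1 barrier max(L[1]=8,C[0]=9)→9c, D[1]=8 SHORT
k=2 barrier max(L[2]=5,C[1]=5)→5c, D[2]=5 ok
k=3 barrier max(L[3]=8,C[2]=3)→8c, D[3]=8 ok
k=4 barrier max(L[4]=7,C[3]=3)→7c, D[4]=7 ok
k=5 barrier max(L[5]=6,C[4]=6)→6c, D[5]=6 ok
k=6 barrier max(L[6]=8,C[5]=6)→8c, D[6]=8 ok
k=7 barrier max(L[7]=4,C[6]=4)→4c, D[7]=4 ok
k=8 barrier max(L[8]=5,C[7]=3)→5c, D[8]=5 ok
k=9 barrier C[8]=2→2c, D[9]=2 ok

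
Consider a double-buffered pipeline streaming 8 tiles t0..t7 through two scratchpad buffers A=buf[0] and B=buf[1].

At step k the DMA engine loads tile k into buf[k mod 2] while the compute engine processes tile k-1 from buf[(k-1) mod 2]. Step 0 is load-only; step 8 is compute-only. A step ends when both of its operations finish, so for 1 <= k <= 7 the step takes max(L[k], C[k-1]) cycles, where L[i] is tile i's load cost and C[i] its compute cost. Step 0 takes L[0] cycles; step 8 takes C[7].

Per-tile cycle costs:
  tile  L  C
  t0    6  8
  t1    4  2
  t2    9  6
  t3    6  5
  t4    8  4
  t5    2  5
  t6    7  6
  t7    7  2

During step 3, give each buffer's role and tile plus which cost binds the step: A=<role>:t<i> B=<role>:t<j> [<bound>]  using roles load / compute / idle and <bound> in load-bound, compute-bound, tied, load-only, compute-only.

step 3: A=compute:t2 B=load:t3 [tied]

k=0 load=t0/6c comp=- wait=6 total=6
k=1 load=t1/4c comp=t0/8c wait=8 total=14
k=2 load=t2/9c comp=t1/2c wait=9 total=23
k=3 load=t3/6c comp=t2/6c wait=6 total=29
k=4 load=t4/8c comp=t3/5c wait=8 total=37
k=5 load=t5/2c comp=t4/4c wait=4 total=41
k=6 load=t6/7c comp=t5/5c wait=7 total=48
k=7 load=t7/7c comp=t6/6c wait=7 total=55
k=8 load=- comp=t7/2c wait=2 total=57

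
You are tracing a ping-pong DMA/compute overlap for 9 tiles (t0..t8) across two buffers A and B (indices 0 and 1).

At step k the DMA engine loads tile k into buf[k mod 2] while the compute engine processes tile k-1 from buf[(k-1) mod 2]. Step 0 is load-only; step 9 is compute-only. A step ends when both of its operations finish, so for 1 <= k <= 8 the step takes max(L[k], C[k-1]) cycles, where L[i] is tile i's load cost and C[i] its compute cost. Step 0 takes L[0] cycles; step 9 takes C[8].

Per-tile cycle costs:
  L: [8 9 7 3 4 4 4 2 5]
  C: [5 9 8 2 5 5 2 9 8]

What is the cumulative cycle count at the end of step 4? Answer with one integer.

end_cycle[4] = 38

[0] DMA t0→A (8c) ∥ CU idle ⇒ 8c, clock 8
[1] DMA t1→B (9c) ∥ CU A:t0 (5c) ⇒ 9c, clock 17
[2] DMA t2→A (7c) ∥ CU B:t1 (9c) ⇒ 9c, clock 26
[3] DMA t3→B (3c) ∥ CU A:t2 (8c) ⇒ 8c, clock 34
[4] DMA t4→A (4c) ∥ CU B:t3 (2c) ⇒ 4c, clock 38
[5] DMA t5→B (4c) ∥ CU A:t4 (5c) ⇒ 5c, clock 43
[6] DMA t6→A (4c) ∥ CU B:t5 (5c) ⇒ 5c, clock 48
[7] DMA t7→B (2c) ∥ CU A:t6 (2c) ⇒ 2c, clock 50
[8] DMA t8→A (5c) ∥ CU B:t7 (9c) ⇒ 9c, clock 59
[9] DMA idle ∥ CU A:t8 (8c) ⇒ 8c, clock 67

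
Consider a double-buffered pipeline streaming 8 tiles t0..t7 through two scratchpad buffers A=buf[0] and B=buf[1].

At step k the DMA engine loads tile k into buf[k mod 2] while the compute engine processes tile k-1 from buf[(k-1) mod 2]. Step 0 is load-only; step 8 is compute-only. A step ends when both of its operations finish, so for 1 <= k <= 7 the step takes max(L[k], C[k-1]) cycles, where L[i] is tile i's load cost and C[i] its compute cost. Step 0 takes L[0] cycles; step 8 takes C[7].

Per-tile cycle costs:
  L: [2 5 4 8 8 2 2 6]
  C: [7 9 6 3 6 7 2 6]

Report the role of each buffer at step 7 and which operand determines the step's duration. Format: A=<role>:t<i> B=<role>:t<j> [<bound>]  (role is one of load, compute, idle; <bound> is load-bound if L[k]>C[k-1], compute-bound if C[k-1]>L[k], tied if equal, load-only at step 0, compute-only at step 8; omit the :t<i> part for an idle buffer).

step 0: L[0]=2 → dur=2, Σ=2 | A=load:t0 B=idle [load-only]
step 1: L[1]=5 C[0]=7 → dur=7, Σ=9 | A=compute:t0 B=load:t1 [compute-bound]
step 2: L[2]=4 C[1]=9 → dur=9, Σ=18 | A=load:t2 B=compute:t1 [compute-bound]
step 3: L[3]=8 C[2]=6 → dur=8, Σ=26 | A=compute:t2 B=load:t3 [load-bound]
step 4: L[4]=8 C[3]=3 → dur=8, Σ=34 | A=load:t4 B=compute:t3 [load-bound]
step 5: L[5]=2 C[4]=6 → dur=6, Σ=40 | A=compute:t4 B=load:t5 [compute-bound]
step 6: L[6]=2 C[5]=7 → dur=7, Σ=47 | A=load:t6 B=compute:t5 [compute-bound]
step 7: L[7]=6 C[6]=2 → dur=6, Σ=53 | A=compute:t6 B=load:t7 [load-bound]
step 8: C[7]=6 → dur=6, Σ=59 | A=idle B=compute:t7 [compute-only]

step 7: A=compute:t6 B=load:t7 [load-bound]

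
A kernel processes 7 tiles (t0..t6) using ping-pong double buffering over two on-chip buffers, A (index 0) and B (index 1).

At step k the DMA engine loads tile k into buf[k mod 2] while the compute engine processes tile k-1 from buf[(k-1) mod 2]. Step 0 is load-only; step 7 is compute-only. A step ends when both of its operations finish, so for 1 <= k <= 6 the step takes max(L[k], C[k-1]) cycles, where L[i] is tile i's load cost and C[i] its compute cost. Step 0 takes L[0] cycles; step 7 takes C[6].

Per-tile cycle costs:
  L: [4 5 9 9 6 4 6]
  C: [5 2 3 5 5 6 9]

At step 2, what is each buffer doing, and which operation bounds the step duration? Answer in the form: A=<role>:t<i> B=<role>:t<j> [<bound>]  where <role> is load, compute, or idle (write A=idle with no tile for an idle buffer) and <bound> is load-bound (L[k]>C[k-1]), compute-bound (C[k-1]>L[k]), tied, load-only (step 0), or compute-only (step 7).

step 0: L[0]=4 → dur=4, Σ=4 | A=load:t0 B=idle [load-only]
step 1: L[1]=5 C[0]=5 → dur=5, Σ=9 | A=compute:t0 B=load:t1 [tied]
step 2: L[2]=9 C[1]=2 → dur=9, Σ=18 | A=load:t2 B=compute:t1 [load-bound]
step 3: L[3]=9 C[2]=3 → dur=9, Σ=27 | A=compute:t2 B=load:t3 [load-bound]
step 4: L[4]=6 C[3]=5 → dur=6, Σ=33 | A=load:t4 B=compute:t3 [load-bound]
step 5: L[5]=4 C[4]=5 → dur=5, Σ=38 | A=compute:t4 B=load:t5 [compute-bound]
step 6: L[6]=6 C[5]=6 → dur=6, Σ=44 | A=load:t6 B=compute:t5 [tied]
step 7: C[6]=9 → dur=9, Σ=53 | A=compute:t6 B=idle [compute-only]

step 2: A=load:t2 B=compute:t1 [load-bound]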